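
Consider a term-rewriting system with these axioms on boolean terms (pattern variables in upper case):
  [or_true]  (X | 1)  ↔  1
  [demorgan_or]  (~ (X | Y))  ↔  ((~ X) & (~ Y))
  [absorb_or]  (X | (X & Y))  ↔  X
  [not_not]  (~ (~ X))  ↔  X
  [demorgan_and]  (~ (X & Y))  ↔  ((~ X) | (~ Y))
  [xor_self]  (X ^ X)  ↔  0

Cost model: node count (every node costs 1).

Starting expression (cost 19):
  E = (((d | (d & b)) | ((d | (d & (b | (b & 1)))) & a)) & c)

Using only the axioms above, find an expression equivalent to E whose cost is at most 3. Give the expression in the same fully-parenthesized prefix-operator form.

(1) (b | (b & 1))  =[absorb_or →]=  b    ⊢ (((d | (d & b)) | ((d | (d & b)) & a)) & c)
(2) ((d | (d & b)) | ((d | (d & b)) & a))  =[absorb_or →]=  (d | (d & b))    ⊢ ((d | (d & b)) & c)
(3) (d | (d & b))  =[absorb_or →]=  d    ⊢ cost 3, within 3

(d & c)   [cost 3]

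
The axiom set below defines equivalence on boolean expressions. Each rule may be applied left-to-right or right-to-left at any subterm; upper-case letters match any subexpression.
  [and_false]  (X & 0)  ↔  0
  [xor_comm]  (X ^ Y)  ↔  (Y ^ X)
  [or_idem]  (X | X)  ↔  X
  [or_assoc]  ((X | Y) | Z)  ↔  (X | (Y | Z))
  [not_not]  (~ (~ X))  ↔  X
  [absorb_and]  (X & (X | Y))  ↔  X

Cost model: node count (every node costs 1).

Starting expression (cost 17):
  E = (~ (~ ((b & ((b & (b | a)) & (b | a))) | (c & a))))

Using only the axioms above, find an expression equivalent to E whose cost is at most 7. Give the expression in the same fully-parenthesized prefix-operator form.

step 1: absorb_and (→) rewrites (b & (b | a)) into b, now (~ (~ ((b & (b & (b | a))) | (c & a))))
step 2: absorb_and (→) rewrites (b & (b | a)) into b, now (~ (~ ((b & b) | (c & a))))
step 3: not_not (→) rewrites (~ (~ ((b & b) | (c & a)))) into ((b & b) | (c & a)), reaching cost 7 (bound 7)

((b & b) | (c & a))   [cost 7]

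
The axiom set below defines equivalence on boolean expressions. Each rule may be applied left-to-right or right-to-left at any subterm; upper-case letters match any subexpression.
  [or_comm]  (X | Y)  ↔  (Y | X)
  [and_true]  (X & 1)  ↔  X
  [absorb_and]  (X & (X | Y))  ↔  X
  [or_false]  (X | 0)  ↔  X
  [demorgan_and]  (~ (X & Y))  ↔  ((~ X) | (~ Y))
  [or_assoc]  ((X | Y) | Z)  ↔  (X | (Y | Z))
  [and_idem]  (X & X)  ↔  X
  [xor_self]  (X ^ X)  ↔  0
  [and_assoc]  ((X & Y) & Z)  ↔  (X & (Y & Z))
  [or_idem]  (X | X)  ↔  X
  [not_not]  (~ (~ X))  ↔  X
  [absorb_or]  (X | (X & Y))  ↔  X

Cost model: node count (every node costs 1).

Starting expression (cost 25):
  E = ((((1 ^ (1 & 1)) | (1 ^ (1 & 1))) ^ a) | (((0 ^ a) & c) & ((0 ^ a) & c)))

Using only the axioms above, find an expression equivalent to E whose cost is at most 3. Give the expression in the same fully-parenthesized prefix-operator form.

1. [or_idem →] ((1 ^ (1 & 1)) | (1 ^ (1 & 1)))  →  (1 ^ (1 & 1));  E = (((1 ^ (1 & 1)) ^ a) | (((0 ^ a) & c) & ((0 ^ a) & c)))
2. [and_true →] (1 & 1)  →  1;  E = (((1 ^ 1) ^ a) | (((0 ^ a) & c) & ((0 ^ a) & c)))
3. [and_idem →] (((0 ^ a) & c) & ((0 ^ a) & c))  →  ((0 ^ a) & c);  E = (((1 ^ 1) ^ a) | ((0 ^ a) & c))
4. [xor_self →] (1 ^ 1)  →  0;  E = ((0 ^ a) | ((0 ^ a) & c))
5. [absorb_or →] ((0 ^ a) | ((0 ^ a) & c))  →  (0 ^ a);  cost 3 ≤ 3, done

(0 ^ a)   [cost 3]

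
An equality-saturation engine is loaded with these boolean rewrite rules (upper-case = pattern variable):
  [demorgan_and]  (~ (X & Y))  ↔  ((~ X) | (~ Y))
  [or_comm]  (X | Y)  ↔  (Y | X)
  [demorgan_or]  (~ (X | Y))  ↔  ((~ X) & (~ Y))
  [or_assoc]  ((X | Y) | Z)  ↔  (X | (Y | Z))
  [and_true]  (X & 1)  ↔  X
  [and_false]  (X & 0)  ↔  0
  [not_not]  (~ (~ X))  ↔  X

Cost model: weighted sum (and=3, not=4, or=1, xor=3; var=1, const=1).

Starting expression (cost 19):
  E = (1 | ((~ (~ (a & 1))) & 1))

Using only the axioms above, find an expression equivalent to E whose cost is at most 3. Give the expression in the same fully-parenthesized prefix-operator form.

step 1: not_not (→) rewrites (~ (~ (a & 1))) into (a & 1), now (1 | ((a & 1) & 1))
step 2: and_true (→) rewrites (a & 1) into a, now (1 | (a & 1))
step 3: and_true (→) rewrites (a & 1) into a, reaching cost 3 (bound 3)

(1 | a)   [cost 3]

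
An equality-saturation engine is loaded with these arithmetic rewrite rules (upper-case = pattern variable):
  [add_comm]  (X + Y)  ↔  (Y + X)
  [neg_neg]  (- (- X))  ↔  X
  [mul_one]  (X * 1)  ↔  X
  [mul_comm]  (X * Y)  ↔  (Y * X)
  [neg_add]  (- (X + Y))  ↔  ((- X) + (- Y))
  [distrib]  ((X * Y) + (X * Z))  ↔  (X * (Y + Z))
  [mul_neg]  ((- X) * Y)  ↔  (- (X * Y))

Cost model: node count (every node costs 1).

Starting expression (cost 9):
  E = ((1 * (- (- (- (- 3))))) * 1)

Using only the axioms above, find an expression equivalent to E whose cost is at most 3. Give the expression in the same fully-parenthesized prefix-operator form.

1. [mul_one →] ((1 * (- (- (- (- 3))))) * 1)  →  (1 * (- (- (- (- 3)))))
2. [neg_neg →] (- (- (- (- 3))))  →  (- (- 3));  E = (1 * (- (- 3)))
3. [neg_neg →] (- (- 3))  →  3;  cost 3 ≤ 3, done

(1 * 3)   [cost 3]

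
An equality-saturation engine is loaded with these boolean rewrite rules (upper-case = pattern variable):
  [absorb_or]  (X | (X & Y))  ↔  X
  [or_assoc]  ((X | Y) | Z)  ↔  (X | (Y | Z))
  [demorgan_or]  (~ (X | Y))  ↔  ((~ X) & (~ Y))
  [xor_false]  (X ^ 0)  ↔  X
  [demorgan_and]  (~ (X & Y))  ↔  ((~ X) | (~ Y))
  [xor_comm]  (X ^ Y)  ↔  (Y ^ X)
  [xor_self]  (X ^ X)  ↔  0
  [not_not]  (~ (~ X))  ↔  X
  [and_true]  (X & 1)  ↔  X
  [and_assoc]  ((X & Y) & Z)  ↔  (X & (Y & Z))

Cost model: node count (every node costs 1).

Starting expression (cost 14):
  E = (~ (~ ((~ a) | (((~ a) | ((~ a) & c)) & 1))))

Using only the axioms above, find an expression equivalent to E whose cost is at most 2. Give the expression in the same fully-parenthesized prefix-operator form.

(1) ((~ a) | ((~ a) & c))  =[absorb_or →]=  (~ a)    ⊢ (~ (~ ((~ a) | ((~ a) & 1))))
(2) ((~ a) | ((~ a) & 1))  =[absorb_or →]=  (~ a)    ⊢ (~ (~ (~ a)))
(3) (~ (~ (~ a)))  =[not_not →]=  (~ a)    ⊢ cost 2, within 2

(~ a)   [cost 2]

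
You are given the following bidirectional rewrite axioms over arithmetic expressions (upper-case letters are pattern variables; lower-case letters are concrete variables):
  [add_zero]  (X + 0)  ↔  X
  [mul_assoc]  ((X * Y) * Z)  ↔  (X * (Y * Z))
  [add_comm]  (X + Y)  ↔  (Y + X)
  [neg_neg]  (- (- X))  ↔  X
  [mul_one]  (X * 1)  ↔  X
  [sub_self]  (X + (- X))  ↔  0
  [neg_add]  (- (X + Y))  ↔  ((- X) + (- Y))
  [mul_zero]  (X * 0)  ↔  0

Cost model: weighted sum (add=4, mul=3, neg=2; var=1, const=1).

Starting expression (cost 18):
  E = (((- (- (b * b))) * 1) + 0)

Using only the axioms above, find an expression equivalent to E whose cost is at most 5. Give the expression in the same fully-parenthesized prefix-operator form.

1. [mul_one →] ((- (- (b * b))) * 1)  →  (- (- (b * b)));  E = ((- (- (b * b))) + 0)
2. [neg_neg →] (- (- (b * b)))  →  (b * b);  E = ((b * b) + 0)
3. [add_zero →] ((b * b) + 0)  →  (b * b);  cost 5 ≤ 5, done

(b * b)   [cost 5]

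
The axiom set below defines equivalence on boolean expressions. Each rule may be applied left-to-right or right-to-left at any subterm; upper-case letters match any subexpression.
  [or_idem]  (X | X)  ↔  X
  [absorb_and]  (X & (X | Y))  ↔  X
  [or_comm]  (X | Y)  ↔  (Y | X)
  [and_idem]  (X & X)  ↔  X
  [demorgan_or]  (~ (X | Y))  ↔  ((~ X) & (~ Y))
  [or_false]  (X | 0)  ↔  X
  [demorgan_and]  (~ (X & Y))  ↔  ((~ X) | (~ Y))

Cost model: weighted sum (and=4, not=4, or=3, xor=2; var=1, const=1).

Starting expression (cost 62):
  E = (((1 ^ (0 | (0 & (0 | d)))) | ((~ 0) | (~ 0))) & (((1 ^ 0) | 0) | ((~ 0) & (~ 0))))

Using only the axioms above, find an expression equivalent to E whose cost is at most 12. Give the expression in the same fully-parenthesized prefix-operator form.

(1) (0 & (0 | d))  =[absorb_and →]=  0    ⊢ (((1 ^ (0 | 0)) | ((~ 0) | (~ 0))) & (((1 ^ 0) | 0) | ((~ 0) & (~ 0))))
(2) ((1 ^ 0) | 0)  =[or_false →]=  (1 ^ 0)    ⊢ (((1 ^ (0 | 0)) | ((~ 0) | (~ 0))) & ((1 ^ 0) | ((~ 0) & (~ 0))))
(3) (0 | 0)  =[or_idem →]=  0    ⊢ (((1 ^ 0) | ((~ 0) | (~ 0))) & ((1 ^ 0) | ((~ 0) & (~ 0))))
(4) ((~ 0) & (~ 0))  =[and_idem →]=  (~ 0)    ⊢ (((1 ^ 0) | ((~ 0) | (~ 0))) & ((1 ^ 0) | (~ 0)))
(5) ((~ 0) | (~ 0))  =[or_idem →]=  (~ 0)    ⊢ (((1 ^ 0) | (~ 0)) & ((1 ^ 0) | (~ 0)))
(6) (((1 ^ 0) | (~ 0)) & ((1 ^ 0) | (~ 0)))  =[and_idem →]=  ((1 ^ 0) | (~ 0))    ⊢ cost 12, within 12

((1 ^ 0) | (~ 0))   [cost 12]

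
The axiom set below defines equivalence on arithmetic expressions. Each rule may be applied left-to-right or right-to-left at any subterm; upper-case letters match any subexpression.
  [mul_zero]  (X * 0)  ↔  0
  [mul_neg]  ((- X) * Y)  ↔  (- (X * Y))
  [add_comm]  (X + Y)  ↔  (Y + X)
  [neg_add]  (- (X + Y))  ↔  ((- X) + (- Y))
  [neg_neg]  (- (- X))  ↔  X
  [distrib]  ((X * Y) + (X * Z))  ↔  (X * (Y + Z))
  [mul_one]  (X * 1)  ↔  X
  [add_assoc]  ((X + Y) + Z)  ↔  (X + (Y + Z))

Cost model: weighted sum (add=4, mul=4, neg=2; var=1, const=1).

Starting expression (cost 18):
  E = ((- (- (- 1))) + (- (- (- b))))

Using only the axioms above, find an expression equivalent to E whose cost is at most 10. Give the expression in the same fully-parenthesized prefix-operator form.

((- b) + (- 1))   [cost 10]

(1) (- (- (- b)))  =[neg_neg →]=  (- b)    ⊢ ((- (- (- 1))) + (- b))
(2) ((- (- (- 1))) + (- b))  =[add_comm →]=  ((- b) + (- (- (- 1))))
(3) (- (- 1))  =[neg_neg →]=  1    ⊢ cost 10, within 10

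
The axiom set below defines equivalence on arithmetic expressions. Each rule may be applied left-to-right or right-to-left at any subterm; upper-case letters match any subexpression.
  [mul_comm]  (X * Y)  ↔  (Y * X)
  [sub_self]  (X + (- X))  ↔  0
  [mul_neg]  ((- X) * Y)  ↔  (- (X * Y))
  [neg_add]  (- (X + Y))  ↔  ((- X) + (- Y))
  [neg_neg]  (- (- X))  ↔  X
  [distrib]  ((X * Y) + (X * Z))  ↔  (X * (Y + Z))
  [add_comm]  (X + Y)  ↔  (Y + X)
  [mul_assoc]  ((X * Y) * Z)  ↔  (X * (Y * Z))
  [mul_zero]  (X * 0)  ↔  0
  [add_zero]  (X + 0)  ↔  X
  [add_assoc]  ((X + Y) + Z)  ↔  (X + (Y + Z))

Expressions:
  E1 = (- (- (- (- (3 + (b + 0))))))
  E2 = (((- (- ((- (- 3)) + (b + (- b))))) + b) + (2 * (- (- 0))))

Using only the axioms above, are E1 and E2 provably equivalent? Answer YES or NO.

YES

step 1: add_zero (→) rewrites (b + 0) into b, now (- (- (- (- (3 + b)))))
step 2: neg_neg (→) rewrites (- (- (3 + b))) into (3 + b), now (- (- (3 + b)))
step 3: neg_neg (→) rewrites (- (- (3 + b))) into (3 + b)
step 4: neg_neg (←) rewrites 3 into (- (- 3)), now ((- (- 3)) + b)
step 5: add_zero (←) rewrites ((- (- 3)) + b) into (((- (- 3)) + b) + 0)
step 6: add_zero (←) rewrites (- (- 3)) into ((- (- 3)) + 0), now ((((- (- 3)) + 0) + b) + 0)
step 7: mul_zero (←) rewrites 0 into (2 * 0), now ((((- (- 3)) + 0) + b) + (2 * 0))
step 8: sub_self (←) rewrites 0 into (b + (- b)), now ((((- (- 3)) + (b + (- b))) + b) + (2 * 0))
step 9: neg_neg (←) rewrites 0 into (- (- 0)), now ((((- (- 3)) + (b + (- b))) + b) + (2 * (- (- 0))))
step 10: neg_neg (←) rewrites ((- (- 3)) + (b + (- b))) into (- (- ((- (- 3)) + (b + (- b))))), which is E2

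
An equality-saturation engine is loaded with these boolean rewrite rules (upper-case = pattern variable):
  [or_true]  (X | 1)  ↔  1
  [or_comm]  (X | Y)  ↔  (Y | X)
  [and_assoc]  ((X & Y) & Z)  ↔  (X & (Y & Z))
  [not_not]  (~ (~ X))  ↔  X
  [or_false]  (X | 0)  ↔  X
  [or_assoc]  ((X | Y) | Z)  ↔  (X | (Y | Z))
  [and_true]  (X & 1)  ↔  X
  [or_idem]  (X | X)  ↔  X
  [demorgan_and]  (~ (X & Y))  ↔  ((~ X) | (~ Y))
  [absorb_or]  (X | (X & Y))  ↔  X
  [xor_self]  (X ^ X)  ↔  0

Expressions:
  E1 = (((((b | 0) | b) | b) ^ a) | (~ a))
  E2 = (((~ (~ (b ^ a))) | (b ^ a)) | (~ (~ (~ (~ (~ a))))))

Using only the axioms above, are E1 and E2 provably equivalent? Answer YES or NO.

YES

step 1: or_false (→) rewrites (b | 0) into b, now ((((b | b) | b) ^ a) | (~ a))
step 2: or_idem (→) rewrites (b | b) into b, now (((b | b) ^ a) | (~ a))
step 3: or_idem (→) rewrites (b | b) into b, now ((b ^ a) | (~ a))
step 4: not_not (←) rewrites a into (~ (~ a)), now ((b ^ a) | (~ (~ (~ a))))
step 5: or_idem (←) rewrites (b ^ a) into ((b ^ a) | (b ^ a)), now (((b ^ a) | (b ^ a)) | (~ (~ (~ a))))
step 6: not_not (←) rewrites (b ^ a) into (~ (~ (b ^ a))), now (((~ (~ (b ^ a))) | (b ^ a)) | (~ (~ (~ a))))
step 7: not_not (←) rewrites (~ a) into (~ (~ (~ a))), which is E2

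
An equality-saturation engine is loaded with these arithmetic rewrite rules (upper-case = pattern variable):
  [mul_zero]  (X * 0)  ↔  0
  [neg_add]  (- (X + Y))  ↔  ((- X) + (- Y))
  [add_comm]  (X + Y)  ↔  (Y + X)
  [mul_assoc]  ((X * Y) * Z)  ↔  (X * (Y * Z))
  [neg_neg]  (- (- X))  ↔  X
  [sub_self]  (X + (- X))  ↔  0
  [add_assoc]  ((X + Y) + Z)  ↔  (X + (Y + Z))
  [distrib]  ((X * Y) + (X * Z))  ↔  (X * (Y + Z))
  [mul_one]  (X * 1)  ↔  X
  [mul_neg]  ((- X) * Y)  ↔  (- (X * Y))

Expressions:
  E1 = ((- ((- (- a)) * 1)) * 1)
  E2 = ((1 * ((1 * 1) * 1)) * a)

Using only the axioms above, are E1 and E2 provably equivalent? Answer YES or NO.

Every axiom is a valid identity, so a rewrite proof would force E1 and E2 to agree under every assignment.
At a=1: E1 = -1 but E2 = 1; they differ, so no derivation exists.

NO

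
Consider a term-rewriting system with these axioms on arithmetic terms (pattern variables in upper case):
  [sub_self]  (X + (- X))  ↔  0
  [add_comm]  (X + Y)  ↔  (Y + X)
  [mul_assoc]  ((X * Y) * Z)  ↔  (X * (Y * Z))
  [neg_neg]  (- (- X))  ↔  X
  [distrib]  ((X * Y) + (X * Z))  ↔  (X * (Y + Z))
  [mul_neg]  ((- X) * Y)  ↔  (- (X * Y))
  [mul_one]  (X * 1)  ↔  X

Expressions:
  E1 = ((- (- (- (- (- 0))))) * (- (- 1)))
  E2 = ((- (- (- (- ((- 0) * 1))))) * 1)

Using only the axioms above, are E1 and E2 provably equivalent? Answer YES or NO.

1. [neg_neg →] (- (- (- (- 0))))  →  (- (- 0));  E1 = ((- (- (- 0))) * (- (- 1)))
2. [neg_neg →] (- (- 0))  →  0;  E1 = ((- 0) * (- (- 1)))
3. [mul_neg →] ((- 0) * (- (- 1)))  →  (- (0 * (- (- 1))))
4. [neg_neg →] (- (- 1))  →  1;  E1 = (- (0 * 1))
5. [mul_one →] (0 * 1)  →  0;  E1 = (- 0)
6. [mul_one ←] (- 0)  →  ((- 0) * 1)
7. [neg_neg ←] ((- 0) * 1)  →  (- (- ((- 0) * 1)))
8. [mul_one ←] (- (- ((- 0) * 1)))  →  ((- (- ((- 0) * 1))) * 1)
9. [neg_neg ←] (- (- ((- 0) * 1)))  →  (- (- (- (- ((- 0) * 1)))));  this is E2

YES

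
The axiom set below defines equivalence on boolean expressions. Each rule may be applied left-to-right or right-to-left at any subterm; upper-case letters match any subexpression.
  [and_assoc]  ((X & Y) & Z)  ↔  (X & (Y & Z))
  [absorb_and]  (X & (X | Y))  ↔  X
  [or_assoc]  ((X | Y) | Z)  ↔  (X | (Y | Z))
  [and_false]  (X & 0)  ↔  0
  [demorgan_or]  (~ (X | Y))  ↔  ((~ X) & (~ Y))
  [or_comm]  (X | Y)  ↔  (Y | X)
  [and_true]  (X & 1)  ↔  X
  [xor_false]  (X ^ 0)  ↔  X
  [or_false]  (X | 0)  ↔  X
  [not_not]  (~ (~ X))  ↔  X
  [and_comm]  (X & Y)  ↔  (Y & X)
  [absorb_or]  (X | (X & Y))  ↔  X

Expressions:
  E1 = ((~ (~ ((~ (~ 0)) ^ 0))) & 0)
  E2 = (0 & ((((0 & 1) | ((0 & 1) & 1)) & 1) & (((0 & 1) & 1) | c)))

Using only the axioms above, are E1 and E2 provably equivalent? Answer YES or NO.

(1) (~ (~ ((~ (~ 0)) ^ 0)))  =[not_not →]=  ((~ (~ 0)) ^ 0)    ⊢ (((~ (~ 0)) ^ 0) & 0)
(2) ((~ (~ 0)) ^ 0)  =[xor_false →]=  (~ (~ 0))    ⊢ ((~ (~ 0)) & 0)
(3) (~ (~ 0))  =[not_not →]=  0    ⊢ (0 & 0)
(4) 0  =[and_true ←]=  (0 & 1)    ⊢ (0 & (0 & 1))
(5) 0  =[and_true ←]=  (0 & 1)    ⊢ (0 & ((0 & 1) & 1))
(6) ((0 & 1) & 1)  =[absorb_and ←]=  (((0 & 1) & 1) & (((0 & 1) & 1) | c))    ⊢ (0 & (((0 & 1) & 1) & (((0 & 1) & 1) | c)))
(7) (0 & 1)  =[absorb_or ←]=  ((0 & 1) | ((0 & 1) & 1))    ⊢ E2

YES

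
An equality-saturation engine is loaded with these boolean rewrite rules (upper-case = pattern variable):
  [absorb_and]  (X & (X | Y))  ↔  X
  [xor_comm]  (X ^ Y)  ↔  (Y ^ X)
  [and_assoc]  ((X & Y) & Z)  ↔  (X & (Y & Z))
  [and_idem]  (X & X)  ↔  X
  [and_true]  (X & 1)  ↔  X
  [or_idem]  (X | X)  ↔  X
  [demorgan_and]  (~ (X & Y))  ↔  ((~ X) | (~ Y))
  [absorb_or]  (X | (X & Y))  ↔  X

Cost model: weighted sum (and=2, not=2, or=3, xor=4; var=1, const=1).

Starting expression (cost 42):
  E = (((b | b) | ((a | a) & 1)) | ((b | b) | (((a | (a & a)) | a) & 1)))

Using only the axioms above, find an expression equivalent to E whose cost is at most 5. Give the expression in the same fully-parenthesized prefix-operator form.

(b | a)   [cost 5]

step 1: absorb_or (→) rewrites (a | (a & a)) into a, now (((b | b) | ((a | a) & 1)) | ((b | b) | ((a | a) & 1)))
step 2: or_idem (→) rewrites (((b | b) | ((a | a) & 1)) | ((b | b) | ((a | a) & 1))) into ((b | b) | ((a | a) & 1))
step 3: and_true (→) rewrites ((a | a) & 1) into (a | a), now ((b | b) | (a | a))
step 4: or_idem (→) rewrites (b | b) into b, now (b | (a | a))
step 5: or_idem (→) rewrites (a | a) into a, reaching cost 5 (bound 5)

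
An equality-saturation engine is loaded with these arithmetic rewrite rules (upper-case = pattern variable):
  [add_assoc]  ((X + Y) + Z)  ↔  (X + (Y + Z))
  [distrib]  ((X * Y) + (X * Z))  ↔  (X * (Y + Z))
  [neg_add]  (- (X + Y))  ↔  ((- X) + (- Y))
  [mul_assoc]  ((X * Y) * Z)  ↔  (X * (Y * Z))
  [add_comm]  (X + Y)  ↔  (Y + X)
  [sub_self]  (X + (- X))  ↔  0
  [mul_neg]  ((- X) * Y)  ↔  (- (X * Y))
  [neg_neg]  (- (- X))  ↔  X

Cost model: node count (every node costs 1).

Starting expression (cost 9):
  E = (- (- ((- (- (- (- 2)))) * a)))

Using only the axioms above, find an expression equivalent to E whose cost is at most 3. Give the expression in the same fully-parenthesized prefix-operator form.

step 1: neg_neg (→) rewrites (- (- (- (- 2)))) into (- (- 2)), now (- (- ((- (- 2)) * a)))
step 2: neg_neg (→) rewrites (- (- 2)) into 2, now (- (- (2 * a)))
step 3: neg_neg (→) rewrites (- (- (2 * a))) into (2 * a), reaching cost 3 (bound 3)

(2 * a)   [cost 3]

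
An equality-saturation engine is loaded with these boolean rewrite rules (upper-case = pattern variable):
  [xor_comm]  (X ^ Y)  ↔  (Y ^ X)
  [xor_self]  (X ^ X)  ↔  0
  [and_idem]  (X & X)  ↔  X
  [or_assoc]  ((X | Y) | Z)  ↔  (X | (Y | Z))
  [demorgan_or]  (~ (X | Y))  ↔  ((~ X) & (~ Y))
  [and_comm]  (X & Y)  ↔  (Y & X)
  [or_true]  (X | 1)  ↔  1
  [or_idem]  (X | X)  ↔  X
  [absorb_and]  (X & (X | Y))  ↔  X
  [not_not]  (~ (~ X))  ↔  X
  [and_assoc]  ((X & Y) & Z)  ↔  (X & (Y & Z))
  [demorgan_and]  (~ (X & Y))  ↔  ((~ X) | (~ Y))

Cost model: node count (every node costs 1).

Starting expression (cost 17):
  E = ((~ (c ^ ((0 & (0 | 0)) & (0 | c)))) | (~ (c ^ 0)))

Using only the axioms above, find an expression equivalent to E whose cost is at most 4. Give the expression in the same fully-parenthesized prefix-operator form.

(~ (c ^ 0))   [cost 4]

step 1: absorb_and (→) rewrites (0 & (0 | 0)) into 0, now ((~ (c ^ (0 & (0 | c)))) | (~ (c ^ 0)))
step 2: absorb_and (→) rewrites (0 & (0 | c)) into 0, now ((~ (c ^ 0)) | (~ (c ^ 0)))
step 3: or_idem (→) rewrites ((~ (c ^ 0)) | (~ (c ^ 0))) into (~ (c ^ 0)), reaching cost 4 (bound 4)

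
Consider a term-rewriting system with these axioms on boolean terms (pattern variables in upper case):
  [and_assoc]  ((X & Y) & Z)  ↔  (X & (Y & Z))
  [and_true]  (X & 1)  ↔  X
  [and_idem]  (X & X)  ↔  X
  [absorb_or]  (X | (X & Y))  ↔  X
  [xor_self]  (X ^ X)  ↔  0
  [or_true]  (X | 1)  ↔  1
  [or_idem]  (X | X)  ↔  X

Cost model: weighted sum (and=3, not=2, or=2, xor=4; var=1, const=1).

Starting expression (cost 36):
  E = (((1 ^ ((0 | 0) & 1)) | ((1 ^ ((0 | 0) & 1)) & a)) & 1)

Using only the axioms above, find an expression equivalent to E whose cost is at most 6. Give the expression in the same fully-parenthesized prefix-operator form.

1. [absorb_or →] ((1 ^ ((0 | 0) & 1)) | ((1 ^ ((0 | 0) & 1)) & a))  →  (1 ^ ((0 | 0) & 1));  E = ((1 ^ ((0 | 0) & 1)) & 1)
2. [and_true →] ((0 | 0) & 1)  →  (0 | 0);  E = ((1 ^ (0 | 0)) & 1)
3. [and_true →] ((1 ^ (0 | 0)) & 1)  →  (1 ^ (0 | 0))
4. [or_idem →] (0 | 0)  →  0;  cost 6 ≤ 6, done

(1 ^ 0)   [cost 6]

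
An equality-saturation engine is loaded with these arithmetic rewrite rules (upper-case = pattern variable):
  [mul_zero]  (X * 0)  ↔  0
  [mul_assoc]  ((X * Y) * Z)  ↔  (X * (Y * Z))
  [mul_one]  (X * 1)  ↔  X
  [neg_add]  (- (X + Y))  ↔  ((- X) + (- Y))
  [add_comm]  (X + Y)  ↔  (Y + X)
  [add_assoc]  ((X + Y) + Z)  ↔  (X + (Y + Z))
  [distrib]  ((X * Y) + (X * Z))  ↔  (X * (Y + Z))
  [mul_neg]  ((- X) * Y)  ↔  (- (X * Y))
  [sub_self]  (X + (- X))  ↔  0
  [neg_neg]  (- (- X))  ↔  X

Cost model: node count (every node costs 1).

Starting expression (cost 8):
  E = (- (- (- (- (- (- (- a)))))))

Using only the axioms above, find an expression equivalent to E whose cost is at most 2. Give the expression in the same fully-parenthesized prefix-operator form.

(- a)   [cost 2]

step 1: neg_neg (→) rewrites (- (- (- (- (- a))))) into (- (- (- a))), now (- (- (- (- (- a)))))
step 2: neg_neg (→) rewrites (- (- a)) into a, now (- (- (- a)))
step 3: neg_neg (→) rewrites (- (- (- a))) into (- a), reaching cost 2 (bound 2)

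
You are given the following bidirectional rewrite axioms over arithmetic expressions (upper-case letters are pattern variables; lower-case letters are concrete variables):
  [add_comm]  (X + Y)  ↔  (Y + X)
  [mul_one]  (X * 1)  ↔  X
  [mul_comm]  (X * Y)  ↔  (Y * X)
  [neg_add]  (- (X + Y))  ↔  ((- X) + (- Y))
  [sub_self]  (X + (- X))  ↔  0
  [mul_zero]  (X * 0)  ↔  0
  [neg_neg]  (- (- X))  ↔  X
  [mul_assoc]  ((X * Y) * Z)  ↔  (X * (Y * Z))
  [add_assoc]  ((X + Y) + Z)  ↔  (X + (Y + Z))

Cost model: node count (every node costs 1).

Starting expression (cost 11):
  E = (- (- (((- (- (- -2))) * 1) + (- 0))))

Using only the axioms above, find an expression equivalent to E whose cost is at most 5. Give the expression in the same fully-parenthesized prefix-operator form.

1. [neg_neg →] (- (- (- -2)))  →  (- -2);  E = (- (- (((- -2) * 1) + (- 0))))
2. [neg_neg →] (- (- (((- -2) * 1) + (- 0))))  →  (((- -2) * 1) + (- 0))
3. [mul_one →] ((- -2) * 1)  →  (- -2);  cost 5 ≤ 5, done

((- -2) + (- 0))   [cost 5]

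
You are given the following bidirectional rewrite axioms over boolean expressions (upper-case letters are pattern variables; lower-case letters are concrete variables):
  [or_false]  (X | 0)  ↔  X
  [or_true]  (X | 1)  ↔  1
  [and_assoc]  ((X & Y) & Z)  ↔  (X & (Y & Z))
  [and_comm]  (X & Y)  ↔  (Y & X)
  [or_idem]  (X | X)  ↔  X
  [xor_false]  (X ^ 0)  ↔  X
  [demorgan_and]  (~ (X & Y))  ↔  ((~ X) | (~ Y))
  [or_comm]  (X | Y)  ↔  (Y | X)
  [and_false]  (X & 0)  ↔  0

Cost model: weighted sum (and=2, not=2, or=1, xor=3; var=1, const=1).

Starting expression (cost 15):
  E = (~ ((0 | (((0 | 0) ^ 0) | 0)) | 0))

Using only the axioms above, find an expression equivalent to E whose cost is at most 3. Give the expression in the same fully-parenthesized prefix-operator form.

(1) (((0 | 0) ^ 0) | 0)  =[or_false →]=  ((0 | 0) ^ 0)    ⊢ (~ ((0 | ((0 | 0) ^ 0)) | 0))
(2) (0 | 0)  =[or_idem →]=  0    ⊢ (~ ((0 | (0 ^ 0)) | 0))
(3) (0 ^ 0)  =[xor_false →]=  0    ⊢ (~ ((0 | 0) | 0))
(4) ((0 | 0) | 0)  =[or_false →]=  (0 | 0)    ⊢ (~ (0 | 0))
(5) (0 | 0)  =[or_idem →]=  0    ⊢ cost 3, within 3

(~ 0)   [cost 3]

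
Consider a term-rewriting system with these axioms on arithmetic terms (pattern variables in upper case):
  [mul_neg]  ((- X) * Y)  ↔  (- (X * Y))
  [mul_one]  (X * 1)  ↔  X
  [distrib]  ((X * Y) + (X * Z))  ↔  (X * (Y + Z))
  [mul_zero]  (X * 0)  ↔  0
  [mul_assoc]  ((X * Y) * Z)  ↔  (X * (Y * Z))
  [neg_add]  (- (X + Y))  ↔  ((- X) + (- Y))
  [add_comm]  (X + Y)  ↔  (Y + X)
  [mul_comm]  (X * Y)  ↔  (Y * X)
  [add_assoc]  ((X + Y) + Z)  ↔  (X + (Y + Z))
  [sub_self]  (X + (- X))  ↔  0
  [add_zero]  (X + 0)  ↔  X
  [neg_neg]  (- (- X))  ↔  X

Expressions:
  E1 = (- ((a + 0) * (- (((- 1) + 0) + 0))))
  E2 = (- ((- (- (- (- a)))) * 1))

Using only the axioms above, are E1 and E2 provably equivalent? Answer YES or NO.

YES

step 1: add_zero (→) rewrites (((- 1) + 0) + 0) into ((- 1) + 0), now (- ((a + 0) * (- ((- 1) + 0))))
step 2: add_zero (→) rewrites ((- 1) + 0) into (- 1), now (- ((a + 0) * (- (- 1))))
step 3: add_zero (→) rewrites (a + 0) into a, now (- (a * (- (- 1))))
step 4: neg_neg (→) rewrites (- (- 1)) into 1, now (- (a * 1))
step 5: neg_neg (←) rewrites a into (- (- a)), now (- ((- (- a)) * 1))
step 6: neg_neg (←) rewrites (- a) into (- (- (- a))), which is E2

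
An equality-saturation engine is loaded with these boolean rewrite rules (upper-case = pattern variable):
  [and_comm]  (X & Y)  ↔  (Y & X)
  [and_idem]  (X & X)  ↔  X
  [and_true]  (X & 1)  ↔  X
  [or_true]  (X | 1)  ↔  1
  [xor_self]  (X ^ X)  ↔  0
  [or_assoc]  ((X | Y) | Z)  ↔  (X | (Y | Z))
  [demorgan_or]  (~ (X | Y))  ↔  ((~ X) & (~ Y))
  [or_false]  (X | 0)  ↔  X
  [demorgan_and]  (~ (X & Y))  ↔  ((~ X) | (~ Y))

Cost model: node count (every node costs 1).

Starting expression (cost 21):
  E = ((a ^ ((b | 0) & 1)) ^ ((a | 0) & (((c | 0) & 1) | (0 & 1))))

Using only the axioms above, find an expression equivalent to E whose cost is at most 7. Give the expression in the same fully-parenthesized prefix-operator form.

((a ^ b) ^ (a & c))   [cost 7]

(1) ((c | 0) & 1)  =[and_true →]=  (c | 0)    ⊢ ((a ^ ((b | 0) & 1)) ^ ((a | 0) & ((c | 0) | (0 & 1))))
(2) (0 & 1)  =[and_true →]=  0    ⊢ ((a ^ ((b | 0) & 1)) ^ ((a | 0) & ((c | 0) | 0)))
(3) (b | 0)  =[or_false →]=  b    ⊢ ((a ^ (b & 1)) ^ ((a | 0) & ((c | 0) | 0)))
(4) ((c | 0) | 0)  =[or_false →]=  (c | 0)    ⊢ ((a ^ (b & 1)) ^ ((a | 0) & (c | 0)))
(5) (b & 1)  =[and_true →]=  b    ⊢ ((a ^ b) ^ ((a | 0) & (c | 0)))
(6) (c | 0)  =[or_false →]=  c    ⊢ ((a ^ b) ^ ((a | 0) & c))
(7) (a | 0)  =[or_false →]=  a    ⊢ cost 7, within 7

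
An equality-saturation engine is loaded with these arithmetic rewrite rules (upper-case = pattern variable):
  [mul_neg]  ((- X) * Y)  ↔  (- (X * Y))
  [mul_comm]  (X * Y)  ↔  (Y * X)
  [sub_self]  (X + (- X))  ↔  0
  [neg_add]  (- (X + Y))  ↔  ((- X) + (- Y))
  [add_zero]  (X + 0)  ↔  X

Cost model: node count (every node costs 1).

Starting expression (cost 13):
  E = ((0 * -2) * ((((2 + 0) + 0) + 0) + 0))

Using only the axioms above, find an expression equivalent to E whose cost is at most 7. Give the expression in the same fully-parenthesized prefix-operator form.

step 1: add_zero (→) rewrites (2 + 0) into 2, now ((0 * -2) * (((2 + 0) + 0) + 0))
step 2: add_zero (→) rewrites (2 + 0) into 2, now ((0 * -2) * ((2 + 0) + 0))
step 3: add_zero (→) rewrites ((2 + 0) + 0) into (2 + 0), reaching cost 7 (bound 7)

((0 * -2) * (2 + 0))   [cost 7]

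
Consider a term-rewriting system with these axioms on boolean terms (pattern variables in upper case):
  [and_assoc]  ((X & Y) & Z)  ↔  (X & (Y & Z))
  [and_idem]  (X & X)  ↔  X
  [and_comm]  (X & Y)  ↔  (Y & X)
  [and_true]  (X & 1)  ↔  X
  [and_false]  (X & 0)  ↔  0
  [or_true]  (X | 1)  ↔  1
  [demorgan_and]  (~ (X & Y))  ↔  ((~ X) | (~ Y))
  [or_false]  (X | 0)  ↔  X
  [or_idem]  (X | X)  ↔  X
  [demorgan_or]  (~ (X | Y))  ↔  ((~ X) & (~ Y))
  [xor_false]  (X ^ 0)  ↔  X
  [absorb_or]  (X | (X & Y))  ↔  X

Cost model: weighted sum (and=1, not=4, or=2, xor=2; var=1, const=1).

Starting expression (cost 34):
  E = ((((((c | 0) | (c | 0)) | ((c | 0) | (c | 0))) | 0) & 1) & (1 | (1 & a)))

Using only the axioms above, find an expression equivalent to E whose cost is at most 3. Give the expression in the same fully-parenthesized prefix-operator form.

(1) (((c | 0) | (c | 0)) | ((c | 0) | (c | 0)))  =[or_idem →]=  ((c | 0) | (c | 0))    ⊢ (((((c | 0) | (c | 0)) | 0) & 1) & (1 | (1 & a)))
(2) ((c | 0) | (c | 0))  =[or_idem →]=  (c | 0)    ⊢ ((((c | 0) | 0) & 1) & (1 | (1 & a)))
(3) ((c | 0) | 0)  =[or_false →]=  (c | 0)    ⊢ (((c | 0) & 1) & (1 | (1 & a)))
(4) (c | 0)  =[or_false →]=  c    ⊢ ((c & 1) & (1 | (1 & a)))
(5) (1 | (1 & a))  =[absorb_or →]=  1    ⊢ ((c & 1) & 1)
(6) (c & 1)  =[and_true →]=  c    ⊢ cost 3, within 3

(c & 1)   [cost 3]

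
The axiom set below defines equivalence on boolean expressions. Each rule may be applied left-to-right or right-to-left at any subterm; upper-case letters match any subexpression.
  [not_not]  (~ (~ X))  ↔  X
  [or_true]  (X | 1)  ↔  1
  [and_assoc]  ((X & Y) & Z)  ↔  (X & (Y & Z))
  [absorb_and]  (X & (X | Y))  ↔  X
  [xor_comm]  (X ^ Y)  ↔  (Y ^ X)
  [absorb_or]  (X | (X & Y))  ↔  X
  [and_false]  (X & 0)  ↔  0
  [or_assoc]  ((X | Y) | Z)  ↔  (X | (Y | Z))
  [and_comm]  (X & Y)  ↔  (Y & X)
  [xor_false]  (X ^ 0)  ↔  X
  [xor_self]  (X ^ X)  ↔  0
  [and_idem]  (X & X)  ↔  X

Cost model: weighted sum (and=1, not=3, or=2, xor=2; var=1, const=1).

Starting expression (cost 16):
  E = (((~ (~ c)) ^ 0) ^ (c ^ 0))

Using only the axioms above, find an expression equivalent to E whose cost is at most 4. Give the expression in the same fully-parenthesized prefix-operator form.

(1) (~ (~ c))  =[not_not →]=  c    ⊢ ((c ^ 0) ^ (c ^ 0))
(2) (c ^ 0)  =[xor_false →]=  c    ⊢ (c ^ (c ^ 0))
(3) (c ^ 0)  =[xor_false →]=  c    ⊢ cost 4, within 4

(c ^ c)   [cost 4]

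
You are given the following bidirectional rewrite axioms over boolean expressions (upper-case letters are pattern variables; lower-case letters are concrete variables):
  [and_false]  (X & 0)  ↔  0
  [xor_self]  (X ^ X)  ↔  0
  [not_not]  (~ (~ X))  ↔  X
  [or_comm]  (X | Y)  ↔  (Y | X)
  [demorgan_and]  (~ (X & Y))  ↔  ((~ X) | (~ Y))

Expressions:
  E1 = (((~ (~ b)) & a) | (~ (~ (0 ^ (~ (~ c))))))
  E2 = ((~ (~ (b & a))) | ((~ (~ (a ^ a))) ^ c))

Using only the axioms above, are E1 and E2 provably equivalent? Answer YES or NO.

YES

(1) (~ (~ b))  =[not_not →]=  b    ⊢ ((b & a) | (~ (~ (0 ^ (~ (~ c))))))
(2) (~ (~ (0 ^ (~ (~ c)))))  =[not_not →]=  (0 ^ (~ (~ c)))    ⊢ ((b & a) | (0 ^ (~ (~ c))))
(3) (~ (~ c))  =[not_not →]=  c    ⊢ ((b & a) | (0 ^ c))
(4) (b & a)  =[not_not ←]=  (~ (~ (b & a)))    ⊢ ((~ (~ (b & a))) | (0 ^ c))
(5) 0  =[xor_self ←]=  (a ^ a)    ⊢ ((~ (~ (b & a))) | ((a ^ a) ^ c))
(6) (a ^ a)  =[not_not ←]=  (~ (~ (a ^ a)))    ⊢ E2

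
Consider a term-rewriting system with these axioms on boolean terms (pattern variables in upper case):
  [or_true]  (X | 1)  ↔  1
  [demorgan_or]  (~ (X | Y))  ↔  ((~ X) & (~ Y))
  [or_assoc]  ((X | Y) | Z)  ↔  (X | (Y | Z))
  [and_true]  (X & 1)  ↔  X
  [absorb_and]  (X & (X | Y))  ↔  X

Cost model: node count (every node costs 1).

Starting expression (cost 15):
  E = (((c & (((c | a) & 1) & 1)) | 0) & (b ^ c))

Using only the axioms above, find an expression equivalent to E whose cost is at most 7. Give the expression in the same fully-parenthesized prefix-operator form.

((c | 0) & (b ^ c))   [cost 7]

1. [and_true →] ((c | a) & 1)  →  (c | a);  E = (((c & ((c | a) & 1)) | 0) & (b ^ c))
2. [and_true →] ((c | a) & 1)  →  (c | a);  E = (((c & (c | a)) | 0) & (b ^ c))
3. [absorb_and →] (c & (c | a))  →  c;  cost 7 ≤ 7, done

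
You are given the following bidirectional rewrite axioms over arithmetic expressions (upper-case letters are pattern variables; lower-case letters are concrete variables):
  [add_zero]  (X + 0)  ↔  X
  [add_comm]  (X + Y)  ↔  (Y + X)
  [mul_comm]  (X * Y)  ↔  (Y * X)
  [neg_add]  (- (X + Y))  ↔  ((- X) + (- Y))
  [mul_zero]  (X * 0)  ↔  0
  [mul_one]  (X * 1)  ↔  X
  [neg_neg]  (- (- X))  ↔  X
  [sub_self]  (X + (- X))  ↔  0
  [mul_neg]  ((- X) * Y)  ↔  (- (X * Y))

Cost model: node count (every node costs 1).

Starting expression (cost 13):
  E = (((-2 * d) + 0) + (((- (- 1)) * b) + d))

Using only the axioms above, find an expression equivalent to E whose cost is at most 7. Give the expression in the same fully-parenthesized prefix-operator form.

(1) (- (- 1))  =[neg_neg →]=  1    ⊢ (((-2 * d) + 0) + ((1 * b) + d))
(2) ((-2 * d) + 0)  =[add_zero →]=  (-2 * d)    ⊢ ((-2 * d) + ((1 * b) + d))
(3) (1 * b)  =[mul_comm →]=  (b * 1)    ⊢ ((-2 * d) + ((b * 1) + d))
(4) (b * 1)  =[mul_one →]=  b    ⊢ cost 7, within 7

((-2 * d) + (b + d))   [cost 7]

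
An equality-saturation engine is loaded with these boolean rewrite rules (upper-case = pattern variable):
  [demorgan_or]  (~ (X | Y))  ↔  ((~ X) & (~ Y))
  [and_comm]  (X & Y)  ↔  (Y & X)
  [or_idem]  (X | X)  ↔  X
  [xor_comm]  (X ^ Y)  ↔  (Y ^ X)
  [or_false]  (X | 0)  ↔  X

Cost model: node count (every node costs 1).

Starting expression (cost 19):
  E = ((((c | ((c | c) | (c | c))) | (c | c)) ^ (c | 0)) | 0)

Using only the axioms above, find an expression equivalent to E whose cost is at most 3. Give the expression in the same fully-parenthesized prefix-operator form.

(c ^ c)   [cost 3]

step 1: or_false (→) rewrites ((((c | ((c | c) | (c | c))) | (c | c)) ^ (c | 0)) | 0) into (((c | ((c | c) | (c | c))) | (c | c)) ^ (c | 0))
step 2: or_idem (→) rewrites ((c | c) | (c | c)) into (c | c), now (((c | (c | c)) | (c | c)) ^ (c | 0))
step 3: or_idem (→) rewrites (c | c) into c, now (((c | c) | (c | c)) ^ (c | 0))
step 4: or_false (→) rewrites (c | 0) into c, now (((c | c) | (c | c)) ^ c)
step 5: or_idem (→) rewrites ((c | c) | (c | c)) into (c | c), now ((c | c) ^ c)
step 6: xor_comm (→) rewrites ((c | c) ^ c) into (c ^ (c | c))
step 7: or_idem (→) rewrites (c | c) into c, reaching cost 3 (bound 3)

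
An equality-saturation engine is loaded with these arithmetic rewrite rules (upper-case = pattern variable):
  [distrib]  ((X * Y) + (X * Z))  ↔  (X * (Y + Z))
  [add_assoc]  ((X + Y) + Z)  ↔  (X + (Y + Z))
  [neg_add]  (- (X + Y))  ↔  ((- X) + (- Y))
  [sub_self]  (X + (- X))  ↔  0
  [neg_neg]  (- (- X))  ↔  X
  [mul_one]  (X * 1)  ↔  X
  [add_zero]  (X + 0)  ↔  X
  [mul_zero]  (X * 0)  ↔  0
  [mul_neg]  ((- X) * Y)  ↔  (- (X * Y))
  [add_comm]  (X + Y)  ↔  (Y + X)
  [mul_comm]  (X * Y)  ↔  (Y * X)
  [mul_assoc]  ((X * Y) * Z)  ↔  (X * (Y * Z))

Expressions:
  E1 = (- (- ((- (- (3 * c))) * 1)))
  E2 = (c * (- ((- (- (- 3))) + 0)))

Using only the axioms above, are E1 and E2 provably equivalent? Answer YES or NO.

(1) (- (- ((- (- (3 * c))) * 1)))  =[neg_neg →]=  ((- (- (3 * c))) * 1)
(2) (- (- (3 * c)))  =[neg_neg →]=  (3 * c)    ⊢ ((3 * c) * 1)
(3) ((3 * c) * 1)  =[mul_one →]=  (3 * c)
(4) (3 * c)  =[mul_comm →]=  (c * 3)
(5) 3  =[neg_neg ←]=  (- (- 3))    ⊢ (c * (- (- 3)))
(6) (- 3)  =[add_zero ←]=  ((- 3) + 0)    ⊢ (c * (- ((- 3) + 0)))
(7) (- 3)  =[neg_neg ←]=  (- (- (- 3)))    ⊢ E2

YES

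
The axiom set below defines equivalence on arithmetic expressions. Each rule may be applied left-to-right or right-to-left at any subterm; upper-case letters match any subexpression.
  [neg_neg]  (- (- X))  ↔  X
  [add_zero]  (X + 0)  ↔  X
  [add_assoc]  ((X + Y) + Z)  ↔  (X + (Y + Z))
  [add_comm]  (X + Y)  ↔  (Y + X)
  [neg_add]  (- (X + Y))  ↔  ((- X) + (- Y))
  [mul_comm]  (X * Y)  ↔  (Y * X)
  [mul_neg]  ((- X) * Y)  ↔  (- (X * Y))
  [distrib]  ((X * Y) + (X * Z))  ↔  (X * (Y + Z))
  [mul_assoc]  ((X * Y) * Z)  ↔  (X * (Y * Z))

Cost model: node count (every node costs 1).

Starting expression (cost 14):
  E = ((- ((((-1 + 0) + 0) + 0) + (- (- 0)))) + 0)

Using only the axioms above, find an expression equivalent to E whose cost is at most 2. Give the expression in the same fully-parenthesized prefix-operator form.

(- -1)   [cost 2]

(1) ((- ((((-1 + 0) + 0) + 0) + (- (- 0)))) + 0)  =[add_zero →]=  (- ((((-1 + 0) + 0) + 0) + (- (- 0))))
(2) (- (- 0))  =[neg_neg →]=  0    ⊢ (- ((((-1 + 0) + 0) + 0) + 0))
(3) (-1 + 0)  =[add_zero →]=  -1    ⊢ (- (((-1 + 0) + 0) + 0))
(4) ((-1 + 0) + 0)  =[add_zero →]=  (-1 + 0)    ⊢ (- ((-1 + 0) + 0))
(5) (-1 + 0)  =[add_zero →]=  -1    ⊢ (- (-1 + 0))
(6) (-1 + 0)  =[add_zero →]=  -1    ⊢ cost 2, within 2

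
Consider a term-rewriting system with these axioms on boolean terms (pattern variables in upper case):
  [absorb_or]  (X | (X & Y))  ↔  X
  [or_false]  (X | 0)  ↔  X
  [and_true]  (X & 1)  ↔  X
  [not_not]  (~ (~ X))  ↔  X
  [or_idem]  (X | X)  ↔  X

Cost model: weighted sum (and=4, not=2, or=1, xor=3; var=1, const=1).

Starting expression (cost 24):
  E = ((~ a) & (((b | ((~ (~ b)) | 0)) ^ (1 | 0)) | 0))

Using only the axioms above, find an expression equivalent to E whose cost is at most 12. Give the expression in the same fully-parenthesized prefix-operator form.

1. [not_not →] (~ (~ b))  →  b;  E = ((~ a) & (((b | (b | 0)) ^ (1 | 0)) | 0))
2. [or_false →] (1 | 0)  →  1;  E = ((~ a) & (((b | (b | 0)) ^ 1) | 0))
3. [or_false →] (b | 0)  →  b;  E = ((~ a) & (((b | b) ^ 1) | 0))
4. [or_idem →] (b | b)  →  b;  E = ((~ a) & ((b ^ 1) | 0))
5. [or_false →] ((b ^ 1) | 0)  →  (b ^ 1);  cost 12 ≤ 12, done

((~ a) & (b ^ 1))   [cost 12]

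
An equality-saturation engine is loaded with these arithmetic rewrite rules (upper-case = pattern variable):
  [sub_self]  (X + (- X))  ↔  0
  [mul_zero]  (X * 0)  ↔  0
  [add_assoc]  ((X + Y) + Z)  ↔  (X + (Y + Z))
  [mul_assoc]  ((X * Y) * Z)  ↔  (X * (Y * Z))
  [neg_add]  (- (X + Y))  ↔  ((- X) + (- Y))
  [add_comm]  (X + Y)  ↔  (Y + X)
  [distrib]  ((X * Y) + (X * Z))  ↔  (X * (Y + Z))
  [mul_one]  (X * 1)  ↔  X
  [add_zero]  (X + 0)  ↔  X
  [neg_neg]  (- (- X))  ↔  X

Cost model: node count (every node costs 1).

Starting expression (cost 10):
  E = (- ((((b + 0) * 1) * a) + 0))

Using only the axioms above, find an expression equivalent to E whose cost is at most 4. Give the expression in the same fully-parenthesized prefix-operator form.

(- (b * a))   [cost 4]

1. [add_zero →] (b + 0)  →  b;  E = (- (((b * 1) * a) + 0))
2. [add_zero →] (((b * 1) * a) + 0)  →  ((b * 1) * a);  E = (- ((b * 1) * a))
3. [mul_one →] (b * 1)  →  b;  cost 4 ≤ 4, done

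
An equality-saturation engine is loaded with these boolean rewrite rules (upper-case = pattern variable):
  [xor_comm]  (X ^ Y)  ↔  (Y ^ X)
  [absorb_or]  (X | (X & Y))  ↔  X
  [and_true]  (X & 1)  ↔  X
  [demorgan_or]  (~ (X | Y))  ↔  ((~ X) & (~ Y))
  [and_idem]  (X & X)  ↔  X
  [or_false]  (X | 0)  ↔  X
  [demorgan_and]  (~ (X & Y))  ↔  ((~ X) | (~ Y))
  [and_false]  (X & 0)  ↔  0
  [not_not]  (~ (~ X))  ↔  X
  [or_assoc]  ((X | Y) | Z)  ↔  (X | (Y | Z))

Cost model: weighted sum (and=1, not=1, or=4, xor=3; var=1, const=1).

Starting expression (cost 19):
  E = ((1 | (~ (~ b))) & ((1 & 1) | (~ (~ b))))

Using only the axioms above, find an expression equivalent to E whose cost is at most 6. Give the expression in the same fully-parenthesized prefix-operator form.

1. [and_true →] (1 & 1)  →  1;  E = ((1 | (~ (~ b))) & (1 | (~ (~ b))))
2. [and_idem →] ((1 | (~ (~ b))) & (1 | (~ (~ b))))  →  (1 | (~ (~ b)))
3. [not_not →] (~ (~ b))  →  b;  cost 6 ≤ 6, done

(1 | b)   [cost 6]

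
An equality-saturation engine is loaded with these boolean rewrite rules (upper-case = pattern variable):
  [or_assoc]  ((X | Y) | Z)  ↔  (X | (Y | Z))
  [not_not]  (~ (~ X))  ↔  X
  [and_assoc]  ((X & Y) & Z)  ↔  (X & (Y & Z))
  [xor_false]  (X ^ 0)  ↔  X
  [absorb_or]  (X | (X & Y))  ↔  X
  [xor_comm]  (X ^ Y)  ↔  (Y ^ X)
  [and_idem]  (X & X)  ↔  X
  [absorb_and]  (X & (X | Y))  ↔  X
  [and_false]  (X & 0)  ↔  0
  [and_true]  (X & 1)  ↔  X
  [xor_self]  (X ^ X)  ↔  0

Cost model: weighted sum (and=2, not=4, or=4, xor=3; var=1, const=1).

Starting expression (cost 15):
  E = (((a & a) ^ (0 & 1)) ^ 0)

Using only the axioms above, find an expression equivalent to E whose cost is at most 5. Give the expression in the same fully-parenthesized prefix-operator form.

step 1: xor_false (→) rewrites (((a & a) ^ (0 & 1)) ^ 0) into ((a & a) ^ (0 & 1))
step 2: and_idem (→) rewrites (a & a) into a, now (a ^ (0 & 1))
step 3: and_true (→) rewrites (0 & 1) into 0, reaching cost 5 (bound 5)

(a ^ 0)   [cost 5]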